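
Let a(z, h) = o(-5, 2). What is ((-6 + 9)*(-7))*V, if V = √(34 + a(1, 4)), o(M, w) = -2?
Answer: -84*√2 ≈ -118.79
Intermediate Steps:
a(z, h) = -2
V = 4*√2 (V = √(34 - 2) = √32 = 4*√2 ≈ 5.6569)
((-6 + 9)*(-7))*V = ((-6 + 9)*(-7))*(4*√2) = (3*(-7))*(4*√2) = -84*√2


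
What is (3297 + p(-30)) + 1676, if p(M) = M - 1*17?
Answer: 4926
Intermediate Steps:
p(M) = -17 + M (p(M) = M - 17 = -17 + M)
(3297 + p(-30)) + 1676 = (3297 + (-17 - 30)) + 1676 = (3297 - 47) + 1676 = 3250 + 1676 = 4926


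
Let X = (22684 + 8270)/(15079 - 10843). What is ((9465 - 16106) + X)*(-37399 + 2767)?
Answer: 81097529292/353 ≈ 2.2974e+8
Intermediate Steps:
X = 5159/706 (X = 30954/4236 = 30954*(1/4236) = 5159/706 ≈ 7.3074)
((9465 - 16106) + X)*(-37399 + 2767) = ((9465 - 16106) + 5159/706)*(-37399 + 2767) = (-6641 + 5159/706)*(-34632) = -4683387/706*(-34632) = 81097529292/353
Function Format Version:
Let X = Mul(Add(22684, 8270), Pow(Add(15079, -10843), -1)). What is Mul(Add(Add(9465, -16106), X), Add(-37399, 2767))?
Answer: Rational(81097529292, 353) ≈ 2.2974e+8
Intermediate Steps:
X = Rational(5159, 706) (X = Mul(30954, Pow(4236, -1)) = Mul(30954, Rational(1, 4236)) = Rational(5159, 706) ≈ 7.3074)
Mul(Add(Add(9465, -16106), X), Add(-37399, 2767)) = Mul(Add(Add(9465, -16106), Rational(5159, 706)), Add(-37399, 2767)) = Mul(Add(-6641, Rational(5159, 706)), -34632) = Mul(Rational(-4683387, 706), -34632) = Rational(81097529292, 353)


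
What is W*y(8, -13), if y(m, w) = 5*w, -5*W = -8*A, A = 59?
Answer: -6136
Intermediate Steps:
W = 472/5 (W = -(-8)*59/5 = -1/5*(-472) = 472/5 ≈ 94.400)
W*y(8, -13) = 472*(5*(-13))/5 = (472/5)*(-65) = -6136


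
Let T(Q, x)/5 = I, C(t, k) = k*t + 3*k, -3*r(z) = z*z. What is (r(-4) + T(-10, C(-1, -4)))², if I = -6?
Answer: 11236/9 ≈ 1248.4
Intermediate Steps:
r(z) = -z²/3 (r(z) = -z*z/3 = -z²/3)
C(t, k) = 3*k + k*t
T(Q, x) = -30 (T(Q, x) = 5*(-6) = -30)
(r(-4) + T(-10, C(-1, -4)))² = (-⅓*(-4)² - 30)² = (-⅓*16 - 30)² = (-16/3 - 30)² = (-106/3)² = 11236/9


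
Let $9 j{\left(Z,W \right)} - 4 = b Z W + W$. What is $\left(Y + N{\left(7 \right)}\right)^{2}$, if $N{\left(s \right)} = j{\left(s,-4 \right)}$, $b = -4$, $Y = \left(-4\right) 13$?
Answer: $\frac{126736}{81} \approx 1564.6$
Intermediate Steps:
$Y = -52$
$j{\left(Z,W \right)} = \frac{4}{9} + \frac{W}{9} - \frac{4 W Z}{9}$ ($j{\left(Z,W \right)} = \frac{4}{9} + \frac{- 4 Z W + W}{9} = \frac{4}{9} + \frac{- 4 W Z + W}{9} = \frac{4}{9} + \frac{W - 4 W Z}{9} = \frac{4}{9} - \left(- \frac{W}{9} + \frac{4 W Z}{9}\right) = \frac{4}{9} + \frac{W}{9} - \frac{4 W Z}{9}$)
$N{\left(s \right)} = \frac{16 s}{9}$ ($N{\left(s \right)} = \frac{4}{9} + \frac{1}{9} \left(-4\right) - - \frac{16 s}{9} = \frac{4}{9} - \frac{4}{9} + \frac{16 s}{9} = \frac{16 s}{9}$)
$\left(Y + N{\left(7 \right)}\right)^{2} = \left(-52 + \frac{16}{9} \cdot 7\right)^{2} = \left(-52 + \frac{112}{9}\right)^{2} = \left(- \frac{356}{9}\right)^{2} = \frac{126736}{81}$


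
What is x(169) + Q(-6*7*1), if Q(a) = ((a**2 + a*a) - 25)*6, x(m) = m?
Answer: 21187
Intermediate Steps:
Q(a) = -150 + 12*a**2 (Q(a) = ((a**2 + a**2) - 25)*6 = (2*a**2 - 25)*6 = (-25 + 2*a**2)*6 = -150 + 12*a**2)
x(169) + Q(-6*7*1) = 169 + (-150 + 12*(-6*7*1)**2) = 169 + (-150 + 12*(-42*1)**2) = 169 + (-150 + 12*(-42)**2) = 169 + (-150 + 12*1764) = 169 + (-150 + 21168) = 169 + 21018 = 21187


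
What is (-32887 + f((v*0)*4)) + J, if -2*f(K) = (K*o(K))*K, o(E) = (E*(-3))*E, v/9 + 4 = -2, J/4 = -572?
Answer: -35175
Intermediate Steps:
J = -2288 (J = 4*(-572) = -2288)
v = -54 (v = -36 + 9*(-2) = -36 - 18 = -54)
o(E) = -3*E**2 (o(E) = (-3*E)*E = -3*E**2)
f(K) = 3*K**4/2 (f(K) = -K*(-3*K**2)*K/2 = -(-3*K**3)*K/2 = -(-3)*K**4/2 = 3*K**4/2)
(-32887 + f((v*0)*4)) + J = (-32887 + 3*(-54*0*4)**4/2) - 2288 = (-32887 + 3*(0*4)**4/2) - 2288 = (-32887 + (3/2)*0**4) - 2288 = (-32887 + (3/2)*0) - 2288 = (-32887 + 0) - 2288 = -32887 - 2288 = -35175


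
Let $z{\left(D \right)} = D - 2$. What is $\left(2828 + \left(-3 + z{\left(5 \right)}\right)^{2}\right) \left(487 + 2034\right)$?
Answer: $7129388$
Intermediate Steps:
$z{\left(D \right)} = -2 + D$
$\left(2828 + \left(-3 + z{\left(5 \right)}\right)^{2}\right) \left(487 + 2034\right) = \left(2828 + \left(-3 + \left(-2 + 5\right)\right)^{2}\right) \left(487 + 2034\right) = \left(2828 + \left(-3 + 3\right)^{2}\right) 2521 = \left(2828 + 0^{2}\right) 2521 = \left(2828 + 0\right) 2521 = 2828 \cdot 2521 = 7129388$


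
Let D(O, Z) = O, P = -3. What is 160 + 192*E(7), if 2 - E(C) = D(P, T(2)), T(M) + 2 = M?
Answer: 1120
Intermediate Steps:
T(M) = -2 + M
E(C) = 5 (E(C) = 2 - 1*(-3) = 2 + 3 = 5)
160 + 192*E(7) = 160 + 192*5 = 160 + 960 = 1120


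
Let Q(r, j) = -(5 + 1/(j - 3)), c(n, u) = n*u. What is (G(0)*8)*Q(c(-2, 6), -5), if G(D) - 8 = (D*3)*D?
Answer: -312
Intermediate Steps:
G(D) = 8 + 3*D**2 (G(D) = 8 + (D*3)*D = 8 + (3*D)*D = 8 + 3*D**2)
Q(r, j) = -5 - 1/(-3 + j) (Q(r, j) = -(5 + 1/(-3 + j)) = -5 - 1/(-3 + j))
(G(0)*8)*Q(c(-2, 6), -5) = ((8 + 3*0**2)*8)*((14 - 5*(-5))/(-3 - 5)) = ((8 + 3*0)*8)*((14 + 25)/(-8)) = ((8 + 0)*8)*(-1/8*39) = (8*8)*(-39/8) = 64*(-39/8) = -312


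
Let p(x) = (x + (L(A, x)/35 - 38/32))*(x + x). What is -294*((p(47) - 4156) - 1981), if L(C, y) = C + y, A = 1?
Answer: 10006059/20 ≈ 5.0030e+5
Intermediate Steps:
p(x) = 2*x*(-649/560 + 36*x/35) (p(x) = (x + ((1 + x)/35 - 38/32))*(x + x) = (x + ((1 + x)*(1/35) - 38*1/32))*(2*x) = (x + ((1/35 + x/35) - 19/16))*(2*x) = (x + (-649/560 + x/35))*(2*x) = (-649/560 + 36*x/35)*(2*x) = 2*x*(-649/560 + 36*x/35))
-294*((p(47) - 4156) - 1981) = -294*(((1/280)*47*(-649 + 576*47) - 4156) - 1981) = -294*(((1/280)*47*(-649 + 27072) - 4156) - 1981) = -294*(((1/280)*47*26423 - 4156) - 1981) = -294*((1241881/280 - 4156) - 1981) = -294*(78201/280 - 1981) = -294*(-476479/280) = 10006059/20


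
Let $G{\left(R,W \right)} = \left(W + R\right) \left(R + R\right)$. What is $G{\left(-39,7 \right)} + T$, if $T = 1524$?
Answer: $4020$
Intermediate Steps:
$G{\left(R,W \right)} = 2 R \left(R + W\right)$ ($G{\left(R,W \right)} = \left(R + W\right) 2 R = 2 R \left(R + W\right)$)
$G{\left(-39,7 \right)} + T = 2 \left(-39\right) \left(-39 + 7\right) + 1524 = 2 \left(-39\right) \left(-32\right) + 1524 = 2496 + 1524 = 4020$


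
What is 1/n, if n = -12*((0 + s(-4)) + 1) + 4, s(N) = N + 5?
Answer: -1/20 ≈ -0.050000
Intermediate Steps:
s(N) = 5 + N
n = -20 (n = -12*((0 + (5 - 4)) + 1) + 4 = -12*((0 + 1) + 1) + 4 = -12*(1 + 1) + 4 = -12*2 + 4 = -24 + 4 = -20)
1/n = 1/(-20) = -1/20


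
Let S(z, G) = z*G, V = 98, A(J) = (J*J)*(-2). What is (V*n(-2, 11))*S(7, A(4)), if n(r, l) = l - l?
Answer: 0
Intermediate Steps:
n(r, l) = 0
A(J) = -2*J**2 (A(J) = J**2*(-2) = -2*J**2)
S(z, G) = G*z
(V*n(-2, 11))*S(7, A(4)) = (98*0)*(-2*4**2*7) = 0*(-2*16*7) = 0*(-32*7) = 0*(-224) = 0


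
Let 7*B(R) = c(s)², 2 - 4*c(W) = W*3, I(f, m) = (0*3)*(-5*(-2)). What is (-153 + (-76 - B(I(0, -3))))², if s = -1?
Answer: 659102929/12544 ≈ 52543.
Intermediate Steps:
I(f, m) = 0 (I(f, m) = 0*10 = 0)
c(W) = ½ - 3*W/4 (c(W) = ½ - W*3/4 = ½ - 3*W/4)
B(R) = 25/112 (B(R) = (½ - ¾*(-1))²/7 = (½ + ¾)²/7 = (5/4)²/7 = (⅐)*(25/16) = 25/112)
(-153 + (-76 - B(I(0, -3))))² = (-153 + (-76 - 1*25/112))² = (-153 + (-76 - 25/112))² = (-153 - 8537/112)² = (-25673/112)² = 659102929/12544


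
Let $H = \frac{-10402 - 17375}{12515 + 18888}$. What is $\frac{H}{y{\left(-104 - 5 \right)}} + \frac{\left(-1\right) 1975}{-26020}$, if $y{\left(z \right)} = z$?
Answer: $\frac{1496607673}{17812912108} \approx 0.084018$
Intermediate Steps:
$H = - \frac{27777}{31403} \approx -0.88453$
$\frac{H}{y{\left(-104 - 5 \right)}} + \frac{\left(-1\right) 1975}{-26020} = - \frac{27777}{31403 \left(-104 - 5\right)} + \frac{\left(-1\right) 1975}{-26020} = - \frac{27777}{31403 \left(-104 - 5\right)} - - \frac{395}{5204} = - \frac{27777}{31403 \left(-109\right)} + \frac{395}{5204} = \left(- \frac{27777}{31403}\right) \left(- \frac{1}{109}\right) + \frac{395}{5204} = \frac{27777}{3422927} + \frac{395}{5204} = \frac{1496607673}{17812912108}$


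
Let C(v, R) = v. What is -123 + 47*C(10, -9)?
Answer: 347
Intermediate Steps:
-123 + 47*C(10, -9) = -123 + 47*10 = -123 + 470 = 347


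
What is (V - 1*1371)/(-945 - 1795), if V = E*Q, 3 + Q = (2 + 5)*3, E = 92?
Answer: -57/548 ≈ -0.10401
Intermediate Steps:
Q = 18 (Q = -3 + (2 + 5)*3 = -3 + 7*3 = -3 + 21 = 18)
V = 1656 (V = 92*18 = 1656)
(V - 1*1371)/(-945 - 1795) = (1656 - 1*1371)/(-945 - 1795) = (1656 - 1371)/(-2740) = 285*(-1/2740) = -57/548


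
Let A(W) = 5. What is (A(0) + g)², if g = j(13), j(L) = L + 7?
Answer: 625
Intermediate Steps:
j(L) = 7 + L
g = 20 (g = 7 + 13 = 20)
(A(0) + g)² = (5 + 20)² = 25² = 625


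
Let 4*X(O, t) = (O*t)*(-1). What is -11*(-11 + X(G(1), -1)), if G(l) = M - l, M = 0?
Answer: 495/4 ≈ 123.75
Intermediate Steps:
G(l) = -l (G(l) = 0 - l = -l)
X(O, t) = -O*t/4 (X(O, t) = ((O*t)*(-1))/4 = (-O*t)/4 = -O*t/4)
-11*(-11 + X(G(1), -1)) = -11*(-11 - 1/4*(-1*1)*(-1)) = -11*(-11 - 1/4*(-1)*(-1)) = -11*(-11 - 1/4) = -11*(-45/4) = 495/4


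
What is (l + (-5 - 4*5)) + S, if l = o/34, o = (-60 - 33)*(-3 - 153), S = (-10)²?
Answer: 8529/17 ≈ 501.71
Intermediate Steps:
S = 100
o = 14508 (o = -93*(-156) = 14508)
l = 7254/17 (l = 14508/34 = 14508*(1/34) = 7254/17 ≈ 426.71)
(l + (-5 - 4*5)) + S = (7254/17 + (-5 - 4*5)) + 100 = (7254/17 + (-5 - 20)) + 100 = (7254/17 - 25) + 100 = 6829/17 + 100 = 8529/17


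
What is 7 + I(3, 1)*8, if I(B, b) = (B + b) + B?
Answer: 63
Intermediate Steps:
I(B, b) = b + 2*B
7 + I(3, 1)*8 = 7 + (1 + 2*3)*8 = 7 + (1 + 6)*8 = 7 + 7*8 = 7 + 56 = 63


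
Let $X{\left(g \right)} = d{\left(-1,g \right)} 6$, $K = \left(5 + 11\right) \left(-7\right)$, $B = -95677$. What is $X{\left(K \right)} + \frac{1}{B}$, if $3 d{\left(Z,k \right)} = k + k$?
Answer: $- \frac{42863297}{95677} \approx -448.0$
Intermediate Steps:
$d{\left(Z,k \right)} = \frac{2 k}{3}$ ($d{\left(Z,k \right)} = \frac{k + k}{3} = \frac{2 k}{3}$)
$K = -112$ ($K = 16 \left(-7\right) = -112$)
$X{\left(g \right)} = 4 g$ ($X{\left(g \right)} = \frac{2 g}{3} \cdot 6 = 4 g$)
$X{\left(K \right)} + \frac{1}{B} = 4 \left(-112\right) + \frac{1}{-95677} = -448 - \frac{1}{95677} = - \frac{42863297}{95677}$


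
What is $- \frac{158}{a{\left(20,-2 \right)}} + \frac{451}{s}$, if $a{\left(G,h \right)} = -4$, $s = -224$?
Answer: $\frac{8397}{224} \approx 37.487$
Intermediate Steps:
$- \frac{158}{a{\left(20,-2 \right)}} + \frac{451}{s} = - \frac{158}{-4} + \frac{451}{-224} = \left(-158\right) \left(- \frac{1}{4}\right) + 451 \left(- \frac{1}{224}\right) = \frac{79}{2} - \frac{451}{224} = \frac{8397}{224}$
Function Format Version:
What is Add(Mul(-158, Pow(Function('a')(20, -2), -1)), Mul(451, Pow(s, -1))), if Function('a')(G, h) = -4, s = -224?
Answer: Rational(8397, 224) ≈ 37.487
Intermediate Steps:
Add(Mul(-158, Pow(Function('a')(20, -2), -1)), Mul(451, Pow(s, -1))) = Add(Mul(-158, Pow(-4, -1)), Mul(451, Pow(-224, -1))) = Add(Mul(-158, Rational(-1, 4)), Mul(451, Rational(-1, 224))) = Add(Rational(79, 2), Rational(-451, 224)) = Rational(8397, 224)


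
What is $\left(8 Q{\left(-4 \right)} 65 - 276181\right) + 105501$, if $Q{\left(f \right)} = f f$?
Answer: $-162360$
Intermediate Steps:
$Q{\left(f \right)} = f^{2}$
$\left(8 Q{\left(-4 \right)} 65 - 276181\right) + 105501 = \left(8 \left(-4\right)^{2} \cdot 65 - 276181\right) + 105501 = \left(8 \cdot 16 \cdot 65 - 276181\right) + 105501 = \left(128 \cdot 65 - 276181\right) + 105501 = \left(8320 - 276181\right) + 105501 = -267861 + 105501 = -162360$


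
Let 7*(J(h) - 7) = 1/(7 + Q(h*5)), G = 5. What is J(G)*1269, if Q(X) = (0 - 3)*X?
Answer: 4227039/476 ≈ 8880.3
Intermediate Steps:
Q(X) = -3*X
J(h) = 7 + 1/(7*(7 - 15*h)) (J(h) = 7 + 1/(7*(7 - 3*h*5)) = 7 + 1/(7*(7 - 15*h)))
J(G)*1269 = ((-344 + 735*5)/(7*(-7 + 15*5)))*1269 = ((-344 + 3675)/(7*(-7 + 75)))*1269 = ((⅐)*3331/68)*1269 = ((⅐)*(1/68)*3331)*1269 = (3331/476)*1269 = 4227039/476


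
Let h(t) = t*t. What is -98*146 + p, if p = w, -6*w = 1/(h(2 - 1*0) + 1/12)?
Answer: -701094/49 ≈ -14308.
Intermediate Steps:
h(t) = t**2
w = -2/49 (w = -1/(6*((2 - 1*0)**2 + 1/12)) = -1/(6*((2 + 0)**2 + 1/12)) = -1/(6*(2**2 + 1/12)) = -1/(6*(4 + 1/12)) = -1/(6*49/12) = -1/6*12/49 = -2/49 ≈ -0.040816)
p = -2/49 ≈ -0.040816
-98*146 + p = -98*146 - 2/49 = -14308 - 2/49 = -701094/49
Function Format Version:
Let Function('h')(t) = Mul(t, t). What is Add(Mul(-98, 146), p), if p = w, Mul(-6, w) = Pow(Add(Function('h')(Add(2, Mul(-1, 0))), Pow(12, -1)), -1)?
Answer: Rational(-701094, 49) ≈ -14308.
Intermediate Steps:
Function('h')(t) = Pow(t, 2)
w = Rational(-2, 49) (w = Mul(Rational(-1, 6), Pow(Add(Pow(Add(2, Mul(-1, 0)), 2), Pow(12, -1)), -1)) = Mul(Rational(-1, 6), Pow(Add(Pow(Add(2, 0), 2), Rational(1, 12)), -1)) = Mul(Rational(-1, 6), Pow(Add(Pow(2, 2), Rational(1, 12)), -1)) = Mul(Rational(-1, 6), Pow(Add(4, Rational(1, 12)), -1)) = Mul(Rational(-1, 6), Pow(Rational(49, 12), -1)) = Mul(Rational(-1, 6), Rational(12, 49)) = Rational(-2, 49) ≈ -0.040816)
p = Rational(-2, 49) ≈ -0.040816
Add(Mul(-98, 146), p) = Add(Mul(-98, 146), Rational(-2, 49)) = Add(-14308, Rational(-2, 49)) = Rational(-701094, 49)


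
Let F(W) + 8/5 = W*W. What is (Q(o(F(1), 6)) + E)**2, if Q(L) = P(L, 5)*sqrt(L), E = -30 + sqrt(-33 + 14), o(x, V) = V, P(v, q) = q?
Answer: (-30 + 5*sqrt(6) + I*sqrt(19))**2 ≈ 296.15 - 154.76*I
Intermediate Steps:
F(W) = -8/5 + W**2 (F(W) = -8/5 + W*W = -8/5 + W**2)
E = -30 + I*sqrt(19) (E = -30 + sqrt(-19) = -30 + I*sqrt(19) ≈ -30.0 + 4.3589*I)
Q(L) = 5*sqrt(L)
(Q(o(F(1), 6)) + E)**2 = (5*sqrt(6) + (-30 + I*sqrt(19)))**2 = (-30 + 5*sqrt(6) + I*sqrt(19))**2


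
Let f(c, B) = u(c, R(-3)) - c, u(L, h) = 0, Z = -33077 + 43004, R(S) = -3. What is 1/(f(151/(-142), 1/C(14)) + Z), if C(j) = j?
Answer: 142/1409785 ≈ 0.00010072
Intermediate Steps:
Z = 9927
f(c, B) = -c (f(c, B) = 0 - c = -c)
1/(f(151/(-142), 1/C(14)) + Z) = 1/(-151/(-142) + 9927) = 1/(-151*(-1)/142 + 9927) = 1/(-1*(-151/142) + 9927) = 1/(151/142 + 9927) = 1/(1409785/142) = 142/1409785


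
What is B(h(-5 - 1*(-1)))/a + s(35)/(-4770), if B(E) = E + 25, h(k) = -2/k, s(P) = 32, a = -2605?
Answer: -40999/2485170 ≈ -0.016497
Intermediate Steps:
B(E) = 25 + E
B(h(-5 - 1*(-1)))/a + s(35)/(-4770) = (25 - 2/(-5 - 1*(-1)))/(-2605) + 32/(-4770) = (25 - 2/(-5 + 1))*(-1/2605) + 32*(-1/4770) = (25 - 2/(-4))*(-1/2605) - 16/2385 = (25 - 2*(-1/4))*(-1/2605) - 16/2385 = (25 + 1/2)*(-1/2605) - 16/2385 = (51/2)*(-1/2605) - 16/2385 = -51/5210 - 16/2385 = -40999/2485170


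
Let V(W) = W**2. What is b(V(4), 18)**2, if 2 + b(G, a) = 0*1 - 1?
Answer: 9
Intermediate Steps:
b(G, a) = -3 (b(G, a) = -2 + (0*1 - 1) = -2 + (0 - 1) = -2 - 1 = -3)
b(V(4), 18)**2 = (-3)**2 = 9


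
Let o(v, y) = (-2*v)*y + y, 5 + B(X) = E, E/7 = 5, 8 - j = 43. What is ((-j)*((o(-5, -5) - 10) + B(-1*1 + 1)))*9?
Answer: -11025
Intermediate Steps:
j = -35 (j = 8 - 1*43 = 8 - 43 = -35)
E = 35 (E = 7*5 = 35)
B(X) = 30 (B(X) = -5 + 35 = 30)
o(v, y) = y - 2*v*y (o(v, y) = -2*v*y + y = y - 2*v*y)
((-j)*((o(-5, -5) - 10) + B(-1*1 + 1)))*9 = ((-1*(-35))*((-5*(1 - 2*(-5)) - 10) + 30))*9 = (35*((-5*(1 + 10) - 10) + 30))*9 = (35*((-5*11 - 10) + 30))*9 = (35*((-55 - 10) + 30))*9 = (35*(-65 + 30))*9 = (35*(-35))*9 = -1225*9 = -11025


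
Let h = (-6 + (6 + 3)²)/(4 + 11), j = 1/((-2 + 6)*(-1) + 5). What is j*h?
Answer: 5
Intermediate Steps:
j = 1 (j = 1/(4*(-1) + 5) = 1/(-4 + 5) = 1/1 = 1)
h = 5 (h = (-6 + 9²)/15 = (-6 + 81)*(1/15) = 75*(1/15) = 5)
j*h = 1*5 = 5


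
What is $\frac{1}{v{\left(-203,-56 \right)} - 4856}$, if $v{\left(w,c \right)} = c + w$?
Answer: $- \frac{1}{5115} \approx -0.0001955$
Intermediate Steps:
$\frac{1}{v{\left(-203,-56 \right)} - 4856} = \frac{1}{\left(-56 - 203\right) - 4856} = \frac{1}{-259 - 4856} = \frac{1}{-5115} = - \frac{1}{5115}$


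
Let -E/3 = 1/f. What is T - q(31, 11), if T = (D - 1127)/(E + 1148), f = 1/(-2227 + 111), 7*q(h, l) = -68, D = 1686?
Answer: 513641/52472 ≈ 9.7889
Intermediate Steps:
q(h, l) = -68/7 (q(h, l) = (⅐)*(-68) = -68/7)
f = -1/2116 (f = 1/(-2116) = -1/2116 ≈ -0.00047259)
E = 6348 (E = -3/(-1/2116) = -3*(-2116) = 6348)
T = 559/7496 (T = (1686 - 1127)/(6348 + 1148) = 559/7496 ≈ 0.074573)
T - q(31, 11) = 559/7496 - 1*(-68/7) = 559/7496 + 68/7 = 513641/52472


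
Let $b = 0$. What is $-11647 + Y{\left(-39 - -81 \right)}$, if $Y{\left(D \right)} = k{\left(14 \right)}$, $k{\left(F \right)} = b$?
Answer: $-11647$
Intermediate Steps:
$k{\left(F \right)} = 0$
$Y{\left(D \right)} = 0$
$-11647 + Y{\left(-39 - -81 \right)} = -11647 + 0 = -11647$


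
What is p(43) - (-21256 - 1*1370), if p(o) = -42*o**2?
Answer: -55032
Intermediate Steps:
p(43) - (-21256 - 1*1370) = -42*43**2 - (-21256 - 1*1370) = -42*1849 - (-21256 - 1370) = -77658 - 1*(-22626) = -77658 + 22626 = -55032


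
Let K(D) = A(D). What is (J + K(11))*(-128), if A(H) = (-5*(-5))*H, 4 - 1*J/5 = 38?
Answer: -13440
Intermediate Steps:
J = -170 (J = 20 - 5*38 = 20 - 190 = -170)
A(H) = 25*H
K(D) = 25*D
(J + K(11))*(-128) = (-170 + 25*11)*(-128) = (-170 + 275)*(-128) = 105*(-128) = -13440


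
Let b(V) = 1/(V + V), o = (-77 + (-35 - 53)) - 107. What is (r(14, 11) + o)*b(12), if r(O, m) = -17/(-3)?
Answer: -799/72 ≈ -11.097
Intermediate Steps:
r(O, m) = 17/3 (r(O, m) = -17*(-1/3) = 17/3)
o = -272 (o = (-77 - 88) - 107 = -165 - 107 = -272)
b(V) = 1/(2*V)
(r(14, 11) + o)*b(12) = (17/3 - 272)*((1/2)/12) = -799/(6*12) = -799/3*1/24 = -799/72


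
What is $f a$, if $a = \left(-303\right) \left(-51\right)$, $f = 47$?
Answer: $726291$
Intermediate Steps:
$a = 15453$
$f a = 47 \cdot 15453 = 726291$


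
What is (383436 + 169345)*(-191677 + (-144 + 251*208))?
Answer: -77175413753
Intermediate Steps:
(383436 + 169345)*(-191677 + (-144 + 251*208)) = 552781*(-191677 + (-144 + 52208)) = 552781*(-191677 + 52064) = 552781*(-139613) = -77175413753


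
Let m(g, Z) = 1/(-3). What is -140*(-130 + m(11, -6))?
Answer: 54740/3 ≈ 18247.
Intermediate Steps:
m(g, Z) = -1/3
-140*(-130 + m(11, -6)) = -140*(-130 - 1/3) = -140*(-391/3) = 54740/3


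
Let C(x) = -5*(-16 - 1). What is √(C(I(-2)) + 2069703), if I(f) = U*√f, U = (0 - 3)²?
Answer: 2*√517447 ≈ 1438.7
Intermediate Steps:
U = 9 (U = (-3)² = 9)
I(f) = 9*√f
C(x) = 85 (C(x) = -5*(-17) = 85)
√(C(I(-2)) + 2069703) = √(85 + 2069703) = √2069788 = 2*√517447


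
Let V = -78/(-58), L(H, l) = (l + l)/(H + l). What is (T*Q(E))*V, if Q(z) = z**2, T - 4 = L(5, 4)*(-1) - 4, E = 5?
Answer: -2600/87 ≈ -29.885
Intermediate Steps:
L(H, l) = 2*l/(H + l) (L(H, l) = (2*l)/(H + l) = 2*l/(H + l))
T = -8/9 (T = 4 + ((2*4/(5 + 4))*(-1) - 4) = 4 + ((2*4/9)*(-1) - 4) = 4 + ((2*4*(1/9))*(-1) - 4) = 4 + ((8/9)*(-1) - 4) = 4 + (-8/9 - 4) = 4 - 44/9 = -8/9 ≈ -0.88889)
V = 39/29 (V = -78*(-1/58) = 39/29 ≈ 1.3448)
(T*Q(E))*V = -8/9*5**2*(39/29) = -8/9*25*(39/29) = -200/9*39/29 = -2600/87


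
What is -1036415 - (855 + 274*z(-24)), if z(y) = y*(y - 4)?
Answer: -1221398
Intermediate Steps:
z(y) = y*(-4 + y)
-1036415 - (855 + 274*z(-24)) = -1036415 - (855 + 274*(-24*(-4 - 24))) = -1036415 - (855 + 274*(-24*(-28))) = -1036415 - (855 + 274*672) = -1036415 - (855 + 184128) = -1036415 - 1*184983 = -1036415 - 184983 = -1221398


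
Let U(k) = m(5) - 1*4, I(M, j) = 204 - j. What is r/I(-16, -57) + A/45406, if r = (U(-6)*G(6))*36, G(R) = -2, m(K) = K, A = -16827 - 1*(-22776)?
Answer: -190727/1316774 ≈ -0.14484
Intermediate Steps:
A = 5949 (A = -16827 + 22776 = 5949)
U(k) = 1 (U(k) = 5 - 1*4 = 5 - 4 = 1)
r = -72 (r = (1*(-2))*36 = -2*36 = -72)
r/I(-16, -57) + A/45406 = -72/(204 - 1*(-57)) + 5949/45406 = -72/(204 + 57) + 5949*(1/45406) = -72/261 + 5949/45406 = -72*1/261 + 5949/45406 = -8/29 + 5949/45406 = -190727/1316774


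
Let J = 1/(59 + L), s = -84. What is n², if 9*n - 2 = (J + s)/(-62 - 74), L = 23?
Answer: 852114481/10073735424 ≈ 0.084588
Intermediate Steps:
J = 1/82 (J = 1/(59 + 23) = 1/82 ≈ 0.012195)
n = 29191/100368 (n = 2/9 + ((1/82 - 84)/(-62 - 74))/9 = 2/9 + (-6887/82/(-136))/9 = 2/9 + (-6887/82*(-1/136))/9 = 2/9 + (⅑)*(6887/11152) = 2/9 + 6887/100368 = 29191/100368 ≈ 0.29084)
n² = (29191/100368)² = 852114481/10073735424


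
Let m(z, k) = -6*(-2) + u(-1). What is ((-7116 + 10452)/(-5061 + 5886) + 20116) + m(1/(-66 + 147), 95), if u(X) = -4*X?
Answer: 5537412/275 ≈ 20136.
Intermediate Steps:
m(z, k) = 16 (m(z, k) = -6*(-2) - 4*(-1) = 12 + 4 = 16)
((-7116 + 10452)/(-5061 + 5886) + 20116) + m(1/(-66 + 147), 95) = ((-7116 + 10452)/(-5061 + 5886) + 20116) + 16 = (3336/825 + 20116) + 16 = (3336*(1/825) + 20116) + 16 = (1112/275 + 20116) + 16 = 5533012/275 + 16 = 5537412/275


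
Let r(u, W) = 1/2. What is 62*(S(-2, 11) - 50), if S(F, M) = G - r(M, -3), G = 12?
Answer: -2387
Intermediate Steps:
r(u, W) = 1/2
S(F, M) = 23/2 (S(F, M) = 12 - 1*1/2 = 12 - 1/2 = 23/2)
62*(S(-2, 11) - 50) = 62*(23/2 - 50) = 62*(-77/2) = -2387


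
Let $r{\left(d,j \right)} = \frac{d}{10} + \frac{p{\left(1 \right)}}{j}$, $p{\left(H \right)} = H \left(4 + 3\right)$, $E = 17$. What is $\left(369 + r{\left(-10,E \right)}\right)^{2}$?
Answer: $\frac{39225169}{289} \approx 1.3573 \cdot 10^{5}$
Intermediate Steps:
$p{\left(H \right)} = 7 H$ ($p{\left(H \right)} = H 7 = 7 H$)
$r{\left(d,j \right)} = \frac{7}{j} + \frac{d}{10}$ ($r{\left(d,j \right)} = \frac{d}{10} + \frac{7 \cdot 1}{j} = d \frac{1}{10} + \frac{7}{j} = \frac{d}{10} + \frac{7}{j} = \frac{7}{j} + \frac{d}{10}$)
$\left(369 + r{\left(-10,E \right)}\right)^{2} = \left(369 + \left(\frac{7}{17} + \frac{1}{10} \left(-10\right)\right)\right)^{2} = \left(369 + \left(7 \cdot \frac{1}{17} - 1\right)\right)^{2} = \left(369 + \left(\frac{7}{17} - 1\right)\right)^{2} = \left(369 - \frac{10}{17}\right)^{2} = \left(\frac{6263}{17}\right)^{2} = \frac{39225169}{289}$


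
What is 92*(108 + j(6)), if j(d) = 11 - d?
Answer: 10396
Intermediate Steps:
92*(108 + j(6)) = 92*(108 + (11 - 1*6)) = 92*(108 + (11 - 6)) = 92*(108 + 5) = 92*113 = 10396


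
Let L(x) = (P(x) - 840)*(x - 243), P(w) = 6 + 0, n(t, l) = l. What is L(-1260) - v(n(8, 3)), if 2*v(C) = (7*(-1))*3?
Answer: 2507025/2 ≈ 1.2535e+6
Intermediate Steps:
P(w) = 6
v(C) = -21/2 (v(C) = ((7*(-1))*3)/2 = (-7*3)/2 = (1/2)*(-21) = -21/2)
L(x) = 202662 - 834*x (L(x) = (6 - 840)*(x - 243) = -834*(-243 + x) = 202662 - 834*x)
L(-1260) - v(n(8, 3)) = (202662 - 834*(-1260)) - 1*(-21/2) = (202662 + 1050840) + 21/2 = 1253502 + 21/2 = 2507025/2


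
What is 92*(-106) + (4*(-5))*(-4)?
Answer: -9672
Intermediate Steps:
92*(-106) + (4*(-5))*(-4) = -9752 - 20*(-4) = -9752 + 80 = -9672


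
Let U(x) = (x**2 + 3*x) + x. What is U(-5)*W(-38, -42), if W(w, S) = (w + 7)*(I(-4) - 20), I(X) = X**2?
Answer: 620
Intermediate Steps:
W(w, S) = -28 - 4*w (W(w, S) = (w + 7)*((-4)**2 - 20) = (7 + w)*(16 - 20) = (7 + w)*(-4) = -28 - 4*w)
U(x) = x**2 + 4*x
U(-5)*W(-38, -42) = (-5*(4 - 5))*(-28 - 4*(-38)) = (-5*(-1))*(-28 + 152) = 5*124 = 620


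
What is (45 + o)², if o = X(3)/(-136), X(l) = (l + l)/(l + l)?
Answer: 37442161/18496 ≈ 2024.3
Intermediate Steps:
X(l) = 1 (X(l) = (2*l)/((2*l)) = (2*l)*(1/(2*l)) = 1)
o = -1/136 (o = 1/(-136) = 1*(-1/136) = -1/136 ≈ -0.0073529)
(45 + o)² = (45 - 1/136)² = (6119/136)² = 37442161/18496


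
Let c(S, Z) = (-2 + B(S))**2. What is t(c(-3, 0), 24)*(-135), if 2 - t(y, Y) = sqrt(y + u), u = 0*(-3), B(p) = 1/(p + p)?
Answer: 45/2 ≈ 22.500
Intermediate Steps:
B(p) = 1/(2*p)
u = 0
c(S, Z) = (-2 + 1/(2*S))**2
t(y, Y) = 2 - sqrt(y) (t(y, Y) = 2 - sqrt(y + 0) = 2 - sqrt(y))
t(c(-3, 0), 24)*(-135) = (2 - sqrt((1/4)*(-1 + 4*(-3))**2/(-3)**2))*(-135) = (2 - sqrt((1/4)*(1/9)*(-1 - 12)**2))*(-135) = (2 - sqrt((1/4)*(1/9)*(-13)**2))*(-135) = (2 - sqrt((1/4)*(1/9)*169))*(-135) = (2 - sqrt(169/36))*(-135) = (2 - 1*13/6)*(-135) = (2 - 13/6)*(-135) = -1/6*(-135) = 45/2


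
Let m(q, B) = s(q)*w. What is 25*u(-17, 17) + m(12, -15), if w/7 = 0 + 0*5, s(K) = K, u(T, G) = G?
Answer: 425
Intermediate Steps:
w = 0 (w = 7*(0 + 0*5) = 7*(0 + 0) = 7*0 = 0)
m(q, B) = 0 (m(q, B) = q*0 = 0)
25*u(-17, 17) + m(12, -15) = 25*17 + 0 = 425 + 0 = 425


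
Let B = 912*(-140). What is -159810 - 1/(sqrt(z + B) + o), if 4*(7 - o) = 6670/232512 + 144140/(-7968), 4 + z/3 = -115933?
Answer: 98*(-20980222080*sqrt(475491) + 241593539653*I)/(-148151893*I + 12865664*sqrt(475491)) ≈ -1.5981e+5 + 0.0014515*I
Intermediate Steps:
z = -347811 (z = -12 + 3*(-115933) = -12 - 347799 = -347811)
B = -127680
o = 148151893/12865664 (o = 7 - (6670/232512 + 144140/(-7968))/4 = 7 - (6670*(1/232512) + 144140*(-1/7968))/4 = 7 - (3335/116256 - 36035/1992)/4 = 7 - 1/4*(-58092245/3216416) = 7 + 58092245/12865664 = 148151893/12865664 ≈ 11.515)
-159810 - 1/(sqrt(z + B) + o) = -159810 - 1/(sqrt(-347811 - 127680) + 148151893/12865664) = -159810 - 1/(sqrt(-475491) + 148151893/12865664) = -159810 - 1/(I*sqrt(475491) + 148151893/12865664) = -159810 - 1/(148151893/12865664 + I*sqrt(475491))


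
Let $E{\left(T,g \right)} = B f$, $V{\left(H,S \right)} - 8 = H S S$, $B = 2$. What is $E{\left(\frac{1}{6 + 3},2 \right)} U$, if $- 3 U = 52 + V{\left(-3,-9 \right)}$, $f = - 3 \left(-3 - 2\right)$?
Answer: $1830$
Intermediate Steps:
$V{\left(H,S \right)} = 8 + H S^{2}$ ($V{\left(H,S \right)} = 8 + H S S = 8 + H S^{2}$)
$f = 15$ ($f = \left(-3\right) \left(-5\right) = 15$)
$U = 61$ ($U = - \frac{52 + \left(8 - 3 \left(-9\right)^{2}\right)}{3} = - \frac{52 + \left(8 - 243\right)}{3} = - \frac{52 - 235}{3} = \left(- \frac{1}{3}\right) \left(-183\right) = 61$)
$E{\left(T,g \right)} = 30$ ($E{\left(T,g \right)} = 2 \cdot 15 = 30$)
$E{\left(\frac{1}{6 + 3},2 \right)} U = 30 \cdot 61 = 1830$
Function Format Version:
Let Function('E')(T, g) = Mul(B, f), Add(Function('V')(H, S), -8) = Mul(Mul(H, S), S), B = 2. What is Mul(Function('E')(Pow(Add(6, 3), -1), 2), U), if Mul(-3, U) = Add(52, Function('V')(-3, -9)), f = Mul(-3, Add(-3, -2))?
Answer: 1830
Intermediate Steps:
Function('V')(H, S) = Add(8, Mul(H, Pow(S, 2))) (Function('V')(H, S) = Add(8, Mul(Mul(H, S), S)) = Add(8, Mul(H, Pow(S, 2))))
f = 15 (f = Mul(-3, -5) = 15)
U = 61 (U = Mul(Rational(-1, 3), Add(52, Add(8, Mul(-3, Pow(-9, 2))))) = Mul(Rational(-1, 3), Add(52, Add(8, Mul(-3, 81)))) = Mul(Rational(-1, 3), Add(52, Add(8, -243))) = Mul(Rational(-1, 3), Add(52, -235)) = Mul(Rational(-1, 3), -183) = 61)
Function('E')(T, g) = 30 (Function('E')(T, g) = Mul(2, 15) = 30)
Mul(Function('E')(Pow(Add(6, 3), -1), 2), U) = Mul(30, 61) = 1830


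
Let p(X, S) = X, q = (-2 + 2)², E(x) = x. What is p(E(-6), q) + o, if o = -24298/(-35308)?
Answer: -93775/17654 ≈ -5.3118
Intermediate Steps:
q = 0 (q = 0² = 0)
o = 12149/17654 (o = -24298*(-1/35308) = 12149/17654 ≈ 0.68817)
p(E(-6), q) + o = -6 + 12149/17654 = -93775/17654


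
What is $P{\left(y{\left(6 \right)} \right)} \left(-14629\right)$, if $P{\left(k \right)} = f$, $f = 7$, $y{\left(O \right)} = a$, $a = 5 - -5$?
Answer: $-102403$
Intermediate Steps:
$a = 10$ ($a = 5 + 5 = 10$)
$y{\left(O \right)} = 10$
$P{\left(k \right)} = 7$
$P{\left(y{\left(6 \right)} \right)} \left(-14629\right) = 7 \left(-14629\right) = -102403$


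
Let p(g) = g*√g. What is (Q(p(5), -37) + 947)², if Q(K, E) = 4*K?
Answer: 898809 + 37880*√5 ≈ 9.8351e+5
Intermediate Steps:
p(g) = g^(3/2)
(Q(p(5), -37) + 947)² = (4*5^(3/2) + 947)² = (4*(5*√5) + 947)² = (20*√5 + 947)² = (947 + 20*√5)²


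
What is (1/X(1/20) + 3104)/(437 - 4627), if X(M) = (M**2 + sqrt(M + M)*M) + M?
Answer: -626552/840095 + 80*sqrt(10)/168019 ≈ -0.74431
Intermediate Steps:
X(M) = M + M**2 + sqrt(2)*M**(3/2) (X(M) = (M**2 + sqrt(2*M)*M) + M = (M**2 + (sqrt(2)*sqrt(M))*M) + M = (M**2 + sqrt(2)*M**(3/2)) + M = M + M**2 + sqrt(2)*M**(3/2))
(1/X(1/20) + 3104)/(437 - 4627) = (1/(1/20 + (1/20)**2 + sqrt(2)*(1/20)**(3/2)) + 3104)/(437 - 4627) = (1/(1/20 + (1/20)**2 + sqrt(2)*(1/20)**(3/2)) + 3104)/(-4190) = (1/(1/20 + 1/400 + sqrt(2)*(sqrt(5)/200)) + 3104)*(-1/4190) = (1/(1/20 + 1/400 + sqrt(10)/200) + 3104)*(-1/4190) = (1/(21/400 + sqrt(10)/200) + 3104)*(-1/4190) = (3104 + 1/(21/400 + sqrt(10)/200))*(-1/4190) = -1552/2095 - 1/(4190*(21/400 + sqrt(10)/200))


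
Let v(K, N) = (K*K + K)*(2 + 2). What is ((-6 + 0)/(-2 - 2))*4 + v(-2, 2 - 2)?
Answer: 14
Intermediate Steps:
v(K, N) = 4*K + 4*K² (v(K, N) = (K² + K)*4 = (K + K²)*4 = 4*K + 4*K²)
((-6 + 0)/(-2 - 2))*4 + v(-2, 2 - 2) = ((-6 + 0)/(-2 - 2))*4 + 4*(-2)*(1 - 2) = -6/(-4)*4 + 4*(-2)*(-1) = -6*(-¼)*4 + 8 = (3/2)*4 + 8 = 6 + 8 = 14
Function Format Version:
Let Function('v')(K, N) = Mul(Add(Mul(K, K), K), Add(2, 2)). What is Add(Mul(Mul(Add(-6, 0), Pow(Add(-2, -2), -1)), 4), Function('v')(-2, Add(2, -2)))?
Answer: 14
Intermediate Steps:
Function('v')(K, N) = Add(Mul(4, K), Mul(4, Pow(K, 2))) (Function('v')(K, N) = Mul(Add(Pow(K, 2), K), 4) = Mul(Add(K, Pow(K, 2)), 4) = Add(Mul(4, K), Mul(4, Pow(K, 2))))
Add(Mul(Mul(Add(-6, 0), Pow(Add(-2, -2), -1)), 4), Function('v')(-2, Add(2, -2))) = Add(Mul(Mul(Add(-6, 0), Pow(Add(-2, -2), -1)), 4), Mul(4, -2, Add(1, -2))) = Add(Mul(Mul(-6, Pow(-4, -1)), 4), Mul(4, -2, -1)) = Add(Mul(Mul(-6, Rational(-1, 4)), 4), 8) = Add(Mul(Rational(3, 2), 4), 8) = Add(6, 8) = 14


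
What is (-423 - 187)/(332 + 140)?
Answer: -305/236 ≈ -1.2924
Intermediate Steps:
(-423 - 187)/(332 + 140) = -610/472 = -610*1/472 = -305/236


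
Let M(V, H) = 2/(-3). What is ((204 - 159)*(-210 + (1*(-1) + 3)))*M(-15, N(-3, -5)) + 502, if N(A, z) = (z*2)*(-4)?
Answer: 6742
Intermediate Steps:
N(A, z) = -8*z (N(A, z) = (2*z)*(-4) = -8*z)
M(V, H) = -2/3 (M(V, H) = 2*(-1/3) = -2/3)
((204 - 159)*(-210 + (1*(-1) + 3)))*M(-15, N(-3, -5)) + 502 = ((204 - 159)*(-210 + (1*(-1) + 3)))*(-2/3) + 502 = (45*(-210 + (-1 + 3)))*(-2/3) + 502 = (45*(-210 + 2))*(-2/3) + 502 = (45*(-208))*(-2/3) + 502 = -9360*(-2/3) + 502 = 6240 + 502 = 6742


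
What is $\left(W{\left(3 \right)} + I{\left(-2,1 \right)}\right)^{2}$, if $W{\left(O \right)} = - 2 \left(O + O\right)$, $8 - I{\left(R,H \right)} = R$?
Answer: $4$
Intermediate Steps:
$I{\left(R,H \right)} = 8 - R$
$W{\left(O \right)} = - 4 O$ ($W{\left(O \right)} = - 2 \cdot 2 O = - 4 O$)
$\left(W{\left(3 \right)} + I{\left(-2,1 \right)}\right)^{2} = \left(\left(-4\right) 3 + \left(8 - -2\right)\right)^{2} = \left(-12 + \left(8 + 2\right)\right)^{2} = \left(-12 + 10\right)^{2} = \left(-2\right)^{2} = 4$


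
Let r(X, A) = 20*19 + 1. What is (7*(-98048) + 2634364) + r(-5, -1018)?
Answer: 1948409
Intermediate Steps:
r(X, A) = 381 (r(X, A) = 380 + 1 = 381)
(7*(-98048) + 2634364) + r(-5, -1018) = (7*(-98048) + 2634364) + 381 = (-686336 + 2634364) + 381 = 1948028 + 381 = 1948409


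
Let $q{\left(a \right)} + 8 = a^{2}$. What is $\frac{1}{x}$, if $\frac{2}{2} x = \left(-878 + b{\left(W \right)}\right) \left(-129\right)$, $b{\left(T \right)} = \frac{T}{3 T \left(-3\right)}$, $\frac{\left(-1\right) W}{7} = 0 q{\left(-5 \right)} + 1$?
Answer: $\frac{3}{339829} \approx 8.828 \cdot 10^{-6}$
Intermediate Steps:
$q{\left(a \right)} = -8 + a^{2}$
$W = -7$ ($W = - 7 \left(0 \left(-8 + \left(-5\right)^{2}\right) + 1\right) = - 7 \left(0 \left(-8 + 25\right) + 1\right) = - 7 \left(0 \cdot 17 + 1\right) = - 7 \left(0 + 1\right) = \left(-7\right) 1 = -7$)
$b{\left(T \right)} = - \frac{1}{9}$ ($b{\left(T \right)} = \frac{T}{\left(-9\right) T} = T \left(- \frac{1}{9 T}\right) = - \frac{1}{9}$)
$x = \frac{339829}{3}$ ($x = \left(-878 - \frac{1}{9}\right) \left(-129\right) = \left(- \frac{7903}{9}\right) \left(-129\right) = \frac{339829}{3} \approx 1.1328 \cdot 10^{5}$)
$\frac{1}{x} = \frac{1}{\frac{339829}{3}} = \frac{3}{339829}$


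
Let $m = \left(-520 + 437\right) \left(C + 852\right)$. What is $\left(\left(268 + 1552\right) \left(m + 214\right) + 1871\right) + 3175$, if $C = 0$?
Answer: $-128308594$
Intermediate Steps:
$m = -70716$ ($m = \left(-520 + 437\right) \left(0 + 852\right) = \left(-83\right) 852 = -70716$)
$\left(\left(268 + 1552\right) \left(m + 214\right) + 1871\right) + 3175 = \left(\left(268 + 1552\right) \left(-70716 + 214\right) + 1871\right) + 3175 = \left(1820 \left(-70502\right) + 1871\right) + 3175 = \left(-128313640 + 1871\right) + 3175 = -128311769 + 3175 = -128308594$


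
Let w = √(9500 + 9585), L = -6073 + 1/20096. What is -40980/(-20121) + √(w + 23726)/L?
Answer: 13660/6707 - 20096*√(23726 + √19085)/122043007 ≈ 2.0112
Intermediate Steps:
L = -122043007/20096 (L = -6073 + 1/20096 = -122043007/20096 ≈ -6073.0)
w = √19085 ≈ 138.15
-40980/(-20121) + √(w + 23726)/L = -40980/(-20121) + √(√19085 + 23726)/(-122043007/20096) = -40980*(-1/20121) + √(23726 + √19085)*(-20096/122043007) = 13660/6707 - 20096*√(23726 + √19085)/122043007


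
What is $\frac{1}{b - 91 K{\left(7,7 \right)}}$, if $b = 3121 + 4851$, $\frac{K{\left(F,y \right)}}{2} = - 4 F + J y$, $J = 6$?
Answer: $\frac{1}{5424} \approx 0.00018437$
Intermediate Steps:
$K{\left(F,y \right)} = - 8 F + 12 y$ ($K{\left(F,y \right)} = 2 \left(- 4 F + 6 y\right) = - 8 F + 12 y$)
$b = 7972$
$\frac{1}{b - 91 K{\left(7,7 \right)}} = \frac{1}{7972 - 91 \left(\left(-8\right) 7 + 12 \cdot 7\right)} = \frac{1}{7972 - 91 \left(-56 + 84\right)} = \frac{1}{7972 - 2548} = \frac{1}{5424}$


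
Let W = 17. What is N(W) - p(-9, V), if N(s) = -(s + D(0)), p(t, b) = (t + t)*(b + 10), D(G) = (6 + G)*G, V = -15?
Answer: -107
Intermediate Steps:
D(G) = G*(6 + G)
p(t, b) = 2*t*(10 + b) (p(t, b) = (2*t)*(10 + b) = 2*t*(10 + b))
N(s) = -s (N(s) = -(s + 0*(6 + 0)) = -(s + 0*6) = -(s + 0) = -s)
N(W) - p(-9, V) = -1*17 - 2*(-9)*(10 - 15) = -17 - 2*(-9)*(-5) = -17 - 1*90 = -17 - 90 = -107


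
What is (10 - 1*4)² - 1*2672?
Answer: -2636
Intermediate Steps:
(10 - 1*4)² - 1*2672 = (10 - 4)² - 2672 = 6² - 2672 = 36 - 2672 = -2636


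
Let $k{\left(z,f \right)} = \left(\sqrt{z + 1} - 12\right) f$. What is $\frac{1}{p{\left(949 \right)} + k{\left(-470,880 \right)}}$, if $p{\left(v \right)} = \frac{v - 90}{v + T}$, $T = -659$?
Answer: $- \frac{126835270}{5702516436383} - \frac{74008000 i \sqrt{469}}{39917615054681} \approx -2.2242 \cdot 10^{-5} - 4.0151 \cdot 10^{-5} i$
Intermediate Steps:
$k{\left(z,f \right)} = f \left(-12 + \sqrt{1 + z}\right)$ ($k{\left(z,f \right)} = \left(\sqrt{1 + z} - 12\right) f = \left(-12 + \sqrt{1 + z}\right) f = f \left(-12 + \sqrt{1 + z}\right)$)
$p{\left(v \right)} = \frac{-90 + v}{-659 + v}$ ($p{\left(v \right)} = \frac{v - 90}{v - 659} = \frac{-90 + v}{-659 + v}$)
$\frac{1}{p{\left(949 \right)} + k{\left(-470,880 \right)}} = \frac{1}{\frac{-90 + 949}{-659 + 949} + 880 \left(-12 + \sqrt{1 - 470}\right)} = \frac{1}{\frac{1}{290} \cdot 859 + 880 \left(-12 + \sqrt{-469}\right)} = \frac{1}{\frac{1}{290} \cdot 859 + 880 \left(-12 + i \sqrt{469}\right)} = \frac{1}{\frac{859}{290} - \left(10560 - 880 i \sqrt{469}\right)} = \frac{1}{- \frac{3061541}{290} + 880 i \sqrt{469}}$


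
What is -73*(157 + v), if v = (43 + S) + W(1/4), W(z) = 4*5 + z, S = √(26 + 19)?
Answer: -64313/4 - 219*√5 ≈ -16568.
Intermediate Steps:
S = 3*√5 (S = √45 = 3*√5 ≈ 6.7082)
W(z) = 20 + z
v = 253/4 + 3*√5 (v = (43 + 3*√5) + (20 + 1/4) = (43 + 3*√5) + (20 + ¼) = (43 + 3*√5) + 81/4 = 253/4 + 3*√5 ≈ 69.958)
-73*(157 + v) = -73*(157 + (253/4 + 3*√5)) = -73*(881/4 + 3*√5) = -64313/4 - 219*√5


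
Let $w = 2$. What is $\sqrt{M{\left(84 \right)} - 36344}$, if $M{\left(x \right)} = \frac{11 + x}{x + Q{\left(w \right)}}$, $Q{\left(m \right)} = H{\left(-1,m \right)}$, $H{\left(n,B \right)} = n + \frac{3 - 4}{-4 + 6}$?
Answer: $\frac{i \sqrt{39577362}}{33} \approx 190.64 i$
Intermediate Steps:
$H{\left(n,B \right)} = - \frac{1}{2} + n$ ($H{\left(n,B \right)} = n - \frac{1}{2} = - \frac{1}{2} + n$)
$Q{\left(m \right)} = - \frac{3}{2}$ ($Q{\left(m \right)} = - \frac{1}{2} - 1 = - \frac{3}{2}$)
$M{\left(x \right)} = \frac{11 + x}{- \frac{3}{2} + x}$ ($M{\left(x \right)} = \frac{11 + x}{x - \frac{3}{2}} = \frac{11 + x}{- \frac{3}{2} + x}$)
$\sqrt{M{\left(84 \right)} - 36344} = \sqrt{\frac{2 \left(11 + 84\right)}{-3 + 2 \cdot 84} - 36344} = \sqrt{2 \frac{1}{-3 + 168} \cdot 95 - 36344} = \sqrt{2 \cdot \frac{1}{165} \cdot 95 - 36344} = \sqrt{\frac{38}{33} - 36344} = \sqrt{- \frac{1199314}{33}} = \frac{i \sqrt{39577362}}{33}$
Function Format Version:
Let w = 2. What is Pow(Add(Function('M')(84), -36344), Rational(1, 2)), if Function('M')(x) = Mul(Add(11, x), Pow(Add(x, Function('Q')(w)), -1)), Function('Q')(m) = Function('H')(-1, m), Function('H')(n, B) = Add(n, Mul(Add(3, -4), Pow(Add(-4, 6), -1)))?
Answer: Mul(Rational(1, 33), I, Pow(39577362, Rational(1, 2))) ≈ Mul(190.64, I)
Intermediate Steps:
Function('H')(n, B) = Add(Rational(-1, 2), n) (Function('H')(n, B) = Add(n, Mul(-1, Pow(2, -1))) = Add(n, Mul(-1, Rational(1, 2))) = Add(n, Rational(-1, 2)) = Add(Rational(-1, 2), n))
Function('Q')(m) = Rational(-3, 2) (Function('Q')(m) = Add(Rational(-1, 2), -1) = Rational(-3, 2))
Function('M')(x) = Mul(Pow(Add(Rational(-3, 2), x), -1), Add(11, x)) (Function('M')(x) = Mul(Add(11, x), Pow(Add(x, Rational(-3, 2)), -1)) = Mul(Add(11, x), Pow(Add(Rational(-3, 2), x), -1)) = Mul(Pow(Add(Rational(-3, 2), x), -1), Add(11, x)))
Pow(Add(Function('M')(84), -36344), Rational(1, 2)) = Pow(Add(Mul(2, Pow(Add(-3, Mul(2, 84)), -1), Add(11, 84)), -36344), Rational(1, 2)) = Pow(Add(Mul(2, Pow(Add(-3, 168), -1), 95), -36344), Rational(1, 2)) = Pow(Add(Mul(2, Pow(165, -1), 95), -36344), Rational(1, 2)) = Pow(Add(Mul(2, Rational(1, 165), 95), -36344), Rational(1, 2)) = Pow(Add(Rational(38, 33), -36344), Rational(1, 2)) = Pow(Rational(-1199314, 33), Rational(1, 2)) = Mul(Rational(1, 33), I, Pow(39577362, Rational(1, 2)))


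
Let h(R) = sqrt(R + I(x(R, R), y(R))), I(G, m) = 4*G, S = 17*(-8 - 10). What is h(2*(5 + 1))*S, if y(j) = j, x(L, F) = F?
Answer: -612*sqrt(15) ≈ -2370.3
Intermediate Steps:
S = -306 (S = 17*(-18) = -306)
h(R) = sqrt(5)*sqrt(R) (h(R) = sqrt(R + 4*R) = sqrt(5*R) = sqrt(5)*sqrt(R))
h(2*(5 + 1))*S = (sqrt(5)*sqrt(2*(5 + 1)))*(-306) = (sqrt(5)*sqrt(2*6))*(-306) = (sqrt(5)*sqrt(12))*(-306) = (sqrt(5)*(2*sqrt(3)))*(-306) = (2*sqrt(15))*(-306) = -612*sqrt(15)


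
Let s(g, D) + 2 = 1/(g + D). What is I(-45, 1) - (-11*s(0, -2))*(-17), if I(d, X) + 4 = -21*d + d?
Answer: 2727/2 ≈ 1363.5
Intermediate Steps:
I(d, X) = -4 - 20*d (I(d, X) = -4 + (-21*d + d) = -4 - 20*d)
s(g, D) = -2 + 1/(D + g) (s(g, D) = -2 + 1/(g + D) = -2 + 1/(D + g))
I(-45, 1) - (-11*s(0, -2))*(-17) = (-4 - 20*(-45)) - (-11*(1 - 2*(-2) - 2*0)/(-2 + 0))*(-17) = (-4 + 900) - (-11*(1 + 4 + 0)/(-2))*(-17) = 896 - (-(-11)*5/2)*(-17) = 896 - (-11*(-5/2))*(-17) = 896 - 55*(-17)/2 = 896 - 1*(-935/2) = 896 + 935/2 = 2727/2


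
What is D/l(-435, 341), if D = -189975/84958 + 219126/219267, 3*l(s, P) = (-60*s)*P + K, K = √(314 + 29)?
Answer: -3797168597508550/9108614308602804736021 + 53757063773*√7/163955057554850485248378 ≈ -4.1688e-7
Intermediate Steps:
K = 7*√7 (K = √343 = 7*√7 ≈ 18.520)
l(s, P) = 7*√7/3 - 20*P*s (l(s, P) = ((-60*s)*P + 7*√7)/3 = (-60*P*s + 7*√7)/3 = (7*√7 - 60*P*s)/3 = 7*√7/3 - 20*P*s)
D = -7679580539/6209495262 (D = -189975*1/84958 + 219126*(1/219267) = -189975/84958 + 73042/73089 = -7679580539/6209495262 ≈ -1.2367)
D/l(-435, 341) = -7679580539/(6209495262*(7*√7/3 - 20*341*(-435))) = -7679580539/(6209495262*(7*√7/3 + 2966700)) = -7679580539/(6209495262*(2966700 + 7*√7/3))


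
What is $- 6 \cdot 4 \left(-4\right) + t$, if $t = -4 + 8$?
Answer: $100$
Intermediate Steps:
$t = 4$
$- 6 \cdot 4 \left(-4\right) + t = - 6 \cdot 4 \left(-4\right) + 4 = \left(-6\right) \left(-16\right) + 4 = 96 + 4 = 100$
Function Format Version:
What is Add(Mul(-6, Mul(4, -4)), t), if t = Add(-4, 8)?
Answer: 100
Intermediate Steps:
t = 4
Add(Mul(-6, Mul(4, -4)), t) = Add(Mul(-6, Mul(4, -4)), 4) = Add(Mul(-6, -16), 4) = Add(96, 4) = 100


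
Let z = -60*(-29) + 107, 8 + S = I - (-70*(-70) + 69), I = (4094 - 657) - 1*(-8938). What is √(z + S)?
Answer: 43*√5 ≈ 96.151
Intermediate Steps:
I = 12375 (I = 3437 + 8938 = 12375)
S = 7398 (S = -8 + (12375 - (-70*(-70) + 69)) = -8 + (12375 - (4900 + 69)) = -8 + (12375 - 1*4969) = -8 + (12375 - 4969) = -8 + 7406 = 7398)
z = 1847 (z = 1740 + 107 = 1847)
√(z + S) = √(1847 + 7398) = √9245 = 43*√5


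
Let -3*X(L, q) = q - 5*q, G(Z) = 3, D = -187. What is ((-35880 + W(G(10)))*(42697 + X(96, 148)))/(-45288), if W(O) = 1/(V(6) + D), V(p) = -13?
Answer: 923429336683/27172800 ≈ 33984.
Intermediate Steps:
W(O) = -1/200 (W(O) = 1/(-13 - 187) = 1/(-200) = -1/200)
X(L, q) = 4*q/3 (X(L, q) = -(q - 5*q)/3 = -(-4)*q/3 = 4*q/3)
((-35880 + W(G(10)))*(42697 + X(96, 148)))/(-45288) = ((-35880 - 1/200)*(42697 + (4/3)*148))/(-45288) = -7176001*(42697 + 592/3)/200*(-1/45288) = -7176001/200*128683/3*(-1/45288) = -923429336683/600*(-1/45288) = 923429336683/27172800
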